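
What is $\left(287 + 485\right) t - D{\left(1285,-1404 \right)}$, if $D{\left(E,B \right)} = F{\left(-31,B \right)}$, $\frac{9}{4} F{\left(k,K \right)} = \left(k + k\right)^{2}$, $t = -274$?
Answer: $- \frac{1919128}{9} \approx -2.1324 \cdot 10^{5}$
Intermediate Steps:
$F{\left(k,K \right)} = \frac{16 k^{2}}{9}$ ($F{\left(k,K \right)} = \frac{4 \left(k + k\right)^{2}}{9} = \frac{4 \left(2 k\right)^{2}}{9} = \frac{4 \cdot 4 k^{2}}{9} = \frac{16 k^{2}}{9}$)
$D{\left(E,B \right)} = \frac{15376}{9}$ ($D{\left(E,B \right)} = \frac{16 \left(-31\right)^{2}}{9} = \frac{16}{9} \cdot 961 = \frac{15376}{9}$)
$\left(287 + 485\right) t - D{\left(1285,-1404 \right)} = \left(287 + 485\right) \left(-274\right) - \frac{15376}{9} = 772 \left(-274\right) - \frac{15376}{9} = -211528 - \frac{15376}{9} = - \frac{1919128}{9}$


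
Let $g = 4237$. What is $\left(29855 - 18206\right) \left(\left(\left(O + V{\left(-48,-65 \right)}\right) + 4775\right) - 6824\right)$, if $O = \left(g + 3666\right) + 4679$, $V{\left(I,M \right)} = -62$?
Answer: $121976679$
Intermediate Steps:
$O = 12582$ ($O = \left(4237 + 3666\right) + 4679 = 7903 + 4679 = 12582$)
$\left(29855 - 18206\right) \left(\left(\left(O + V{\left(-48,-65 \right)}\right) + 4775\right) - 6824\right) = \left(29855 - 18206\right) \left(\left(\left(12582 - 62\right) + 4775\right) - 6824\right) = \left(29855 - 18206\right) \left(\left(12520 + 4775\right) - 6824\right) = 11649 \left(17295 - 6824\right) = 11649 \cdot 10471 = 121976679$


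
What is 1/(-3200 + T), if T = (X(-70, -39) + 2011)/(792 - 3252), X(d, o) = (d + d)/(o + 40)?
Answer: -2460/7873871 ≈ -0.00031243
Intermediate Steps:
X(d, o) = 2*d/(40 + o) (X(d, o) = (2*d)/(40 + o) = 2*d/(40 + o))
T = -1871/2460 (T = (2*(-70)/(40 - 39) + 2011)/(792 - 3252) = (2*(-70)/1 + 2011)/(-2460) = (2*(-70)*1 + 2011)*(-1/2460) = (-140 + 2011)*(-1/2460) = 1871*(-1/2460) = -1871/2460 ≈ -0.76057)
1/(-3200 + T) = 1/(-3200 - 1871/2460) = 1/(-7873871/2460) = -2460/7873871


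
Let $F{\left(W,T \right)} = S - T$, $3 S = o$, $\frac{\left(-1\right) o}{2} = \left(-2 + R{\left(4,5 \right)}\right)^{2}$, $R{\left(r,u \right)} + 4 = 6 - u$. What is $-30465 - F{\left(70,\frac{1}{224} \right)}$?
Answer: $- \frac{20461277}{672} \approx -30448.0$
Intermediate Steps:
$R{\left(r,u \right)} = 2 - u$ ($R{\left(r,u \right)} = -4 - \left(-6 + u\right) = 2 - u$)
$o = -50$ ($o = - 2 \left(-2 + \left(2 - 5\right)\right)^{2} = - 2 \left(-2 - 3\right)^{2} = - 2 \left(-5\right)^{2} = \left(-2\right) 25 = -50$)
$S = - \frac{50}{3}$ ($S = \frac{1}{3} \left(-50\right) = - \frac{50}{3} \approx -16.667$)
$F{\left(W,T \right)} = - \frac{50}{3} - T$
$-30465 - F{\left(70,\frac{1}{224} \right)} = -30465 - \left(- \frac{50}{3} - \frac{1}{224}\right) = -30465 - - \frac{11203}{672} = -30465 + \frac{11203}{672} = - \frac{20461277}{672}$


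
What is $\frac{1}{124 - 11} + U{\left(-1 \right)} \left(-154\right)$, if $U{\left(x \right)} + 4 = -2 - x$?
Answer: $\frac{87011}{113} \approx 770.01$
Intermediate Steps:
$U{\left(x \right)} = -6 - x$ ($U{\left(x \right)} = -4 - \left(2 + x\right) = -6 - x$)
$\frac{1}{124 - 11} + U{\left(-1 \right)} \left(-154\right) = \frac{1}{124 - 11} + \left(-6 - -1\right) \left(-154\right) = \frac{1}{113} + \left(-6 + 1\right) \left(-154\right) = \frac{1}{113} - -770 = \frac{1}{113} + 770 = \frac{87011}{113}$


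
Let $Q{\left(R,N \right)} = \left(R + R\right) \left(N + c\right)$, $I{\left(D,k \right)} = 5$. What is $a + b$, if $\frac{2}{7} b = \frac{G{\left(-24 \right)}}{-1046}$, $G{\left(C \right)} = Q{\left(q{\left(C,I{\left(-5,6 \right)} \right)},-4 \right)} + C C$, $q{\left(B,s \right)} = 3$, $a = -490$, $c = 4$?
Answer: $- \frac{257278}{523} \approx -491.93$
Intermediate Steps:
$Q{\left(R,N \right)} = 2 R \left(4 + N\right)$ ($Q{\left(R,N \right)} = \left(R + R\right) \left(N + 4\right) = 2 R \left(4 + N\right)$)
$G{\left(C \right)} = C^{2}$ ($G{\left(C \right)} = 2 \cdot 3 \left(4 - 4\right) + C C = 2 \cdot 3 \cdot 0 + C^{2} = 0 + C^{2} = C^{2}$)
$b = - \frac{1008}{523}$ ($b = \frac{7 \frac{\left(-24\right)^{2}}{-1046}}{2} = \frac{7 \cdot 576 \left(- \frac{1}{1046}\right)}{2} = \frac{7}{2} \left(- \frac{288}{523}\right) = - \frac{1008}{523} \approx -1.9273$)
$a + b = -490 - \frac{1008}{523} = - \frac{257278}{523}$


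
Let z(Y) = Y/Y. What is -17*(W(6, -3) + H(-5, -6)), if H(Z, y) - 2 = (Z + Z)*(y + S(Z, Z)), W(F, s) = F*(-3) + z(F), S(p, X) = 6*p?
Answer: -5865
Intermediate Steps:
z(Y) = 1
W(F, s) = 1 - 3*F (W(F, s) = F*(-3) + 1 = -3*F + 1 = 1 - 3*F)
H(Z, y) = 2 + 2*Z*(y + 6*Z) (H(Z, y) = 2 + (Z + Z)*(y + 6*Z) = 2 + (2*Z)*(y + 6*Z) = 2 + 2*Z*(y + 6*Z))
-17*(W(6, -3) + H(-5, -6)) = -17*((1 - 3*6) + (2 + 12*(-5)² + 2*(-5)*(-6))) = -17*((1 - 18) + (2 + 12*25 + 60)) = -17*(-17 + (2 + 300 + 60)) = -17*(-17 + 362) = -17*345 = -5865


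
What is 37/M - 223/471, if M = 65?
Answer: 2932/30615 ≈ 0.095770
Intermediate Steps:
37/M - 223/471 = 37/65 - 223/471 = 2932/30615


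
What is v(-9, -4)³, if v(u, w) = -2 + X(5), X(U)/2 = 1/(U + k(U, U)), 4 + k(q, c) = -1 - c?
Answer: -1728/125 ≈ -13.824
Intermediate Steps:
k(q, c) = -5 - c (k(q, c) = -4 + (-1 - c) = -5 - c)
X(U) = -⅖ (X(U) = 2/(U + (-5 - U)) = 2/(-5) = 2*(-⅕) = -⅖)
v(u, w) = -12/5 (v(u, w) = -2 - ⅖ = -12/5)
v(-9, -4)³ = (-12/5)³ = -1728/125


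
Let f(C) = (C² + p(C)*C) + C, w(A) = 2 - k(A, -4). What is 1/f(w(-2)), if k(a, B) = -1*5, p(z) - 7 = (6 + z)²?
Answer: 1/1288 ≈ 0.00077640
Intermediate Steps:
p(z) = 7 + (6 + z)²
k(a, B) = -5
w(A) = 7 (w(A) = 2 - 1*(-5) = 2 + 5 = 7)
f(C) = C + C² + C*(7 + (6 + C)²) (f(C) = (C² + (7 + (6 + C)²)*C) + C = (C² + C*(7 + (6 + C)²)) + C = C + C² + C*(7 + (6 + C)²))
1/f(w(-2)) = 1/(7*(8 + 7 + (6 + 7)²)) = 1/(7*(8 + 7 + 13²)) = 1/(7*(8 + 7 + 169)) = 1/(7*184) = 1/1288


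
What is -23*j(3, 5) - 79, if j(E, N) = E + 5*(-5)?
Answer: 427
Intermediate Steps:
j(E, N) = -25 + E (j(E, N) = E - 25 = -25 + E)
-23*j(3, 5) - 79 = -23*(-25 + 3) - 79 = -23*(-22) - 79 = 506 - 79 = 427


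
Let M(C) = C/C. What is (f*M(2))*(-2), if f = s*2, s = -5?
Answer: 20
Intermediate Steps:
M(C) = 1
f = -10 (f = -5*2 = -10)
(f*M(2))*(-2) = -10*1*(-2) = -10*(-2) = 20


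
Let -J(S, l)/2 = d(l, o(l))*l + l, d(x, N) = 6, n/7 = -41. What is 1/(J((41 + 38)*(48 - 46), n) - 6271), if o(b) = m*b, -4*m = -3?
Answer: -1/2253 ≈ -0.00044385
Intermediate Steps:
m = 3/4 (m = -1/4*(-3) = 3/4 ≈ 0.75000)
o(b) = 3*b/4
n = -287 (n = 7*(-41) = -287)
J(S, l) = -14*l (J(S, l) = -2*(6*l + l) = -14*l)
1/(J((41 + 38)*(48 - 46), n) - 6271) = 1/(-14*(-287) - 6271) = 1/(4018 - 6271) = 1/(-2253) = -1/2253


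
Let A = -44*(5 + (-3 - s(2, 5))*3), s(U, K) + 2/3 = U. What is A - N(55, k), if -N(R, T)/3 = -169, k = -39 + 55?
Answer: -155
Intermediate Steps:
s(U, K) = -⅔ + U
k = 16
N(R, T) = 507 (N(R, T) = -3*(-169) = 507)
A = 352 (A = -44*(5 + (-3 - (-⅔ + 2))*3) = -44*(5 + (-3 - 1*4/3)*3) = -44*(5 + (-3 - 4/3)*3) = -44*(5 - 13/3*3) = -44*(5 - 13) = -44*(-8) = 352)
A - N(55, k) = 352 - 1*507 = 352 - 507 = -155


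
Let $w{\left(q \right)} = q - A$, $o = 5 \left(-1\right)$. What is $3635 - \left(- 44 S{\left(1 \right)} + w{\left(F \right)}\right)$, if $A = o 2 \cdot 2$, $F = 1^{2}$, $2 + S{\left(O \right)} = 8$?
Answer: $3878$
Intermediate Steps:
$S{\left(O \right)} = 6$ ($S{\left(O \right)} = -2 + 8 = 6$)
$o = -5$
$F = 1$
$A = -20$ ($A = \left(-5\right) 2 \cdot 2 = \left(-10\right) 2 = -20$)
$w{\left(q \right)} = 20 + q$ ($w{\left(q \right)} = q - -20 = q + 20 = 20 + q$)
$3635 - \left(- 44 S{\left(1 \right)} + w{\left(F \right)}\right) = 3635 - \left(\left(-44\right) 6 + \left(20 + 1\right)\right) = 3635 - \left(-264 + 21\right) = 3635 - -243 = 3635 + 243 = 3878$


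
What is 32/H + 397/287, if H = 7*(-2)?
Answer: -37/41 ≈ -0.90244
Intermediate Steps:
H = -14
32/H + 397/287 = 32/(-14) + 397/287 = 32*(-1/14) + 397*(1/287) = -16/7 + 397/287 = -37/41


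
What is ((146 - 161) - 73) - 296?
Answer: -384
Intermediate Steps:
((146 - 161) - 73) - 296 = (-15 - 73) - 296 = -88 - 296 = -384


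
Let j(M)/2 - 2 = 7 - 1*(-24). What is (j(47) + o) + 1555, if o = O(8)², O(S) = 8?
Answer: 1685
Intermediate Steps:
j(M) = 66 (j(M) = 4 + 2*(7 - 1*(-24)) = 4 + 2*(7 + 24) = 4 + 2*31 = 4 + 62 = 66)
o = 64 (o = 8² = 64)
(j(47) + o) + 1555 = (66 + 64) + 1555 = 130 + 1555 = 1685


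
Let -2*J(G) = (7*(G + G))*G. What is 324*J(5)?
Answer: -56700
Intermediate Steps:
J(G) = -7*G² (J(G) = -7*(G + G)*G/2 = -7*(2*G)*G/2 = -14*G*G/2 = -7*G²)
324*J(5) = 324*(-7*5²) = 324*(-7*25) = 324*(-175) = -56700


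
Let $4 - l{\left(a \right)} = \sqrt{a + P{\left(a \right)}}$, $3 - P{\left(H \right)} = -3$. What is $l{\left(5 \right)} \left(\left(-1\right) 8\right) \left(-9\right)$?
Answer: $288 - 72 \sqrt{11} \approx 49.203$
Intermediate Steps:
$P{\left(H \right)} = 6$ ($P{\left(H \right)} = 3 - -3 = 3 + 3 = 6$)
$l{\left(a \right)} = 4 - \sqrt{6 + a}$ ($l{\left(a \right)} = 4 - \sqrt{a + 6} = 4 - \sqrt{6 + a}$)
$l{\left(5 \right)} \left(\left(-1\right) 8\right) \left(-9\right) = \left(4 - \sqrt{6 + 5}\right) \left(\left(-1\right) 8\right) \left(-9\right) = \left(4 - \sqrt{11}\right) \left(-8\right) \left(-9\right) = \left(-32 + 8 \sqrt{11}\right) \left(-9\right) = 288 - 72 \sqrt{11}$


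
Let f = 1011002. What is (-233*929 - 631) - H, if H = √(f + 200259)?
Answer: -217088 - √1211261 ≈ -2.1819e+5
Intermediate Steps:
H = √1211261 (H = √(1011002 + 200259) = √1211261 ≈ 1100.6)
(-233*929 - 631) - H = (-233*929 - 631) - √1211261 = (-216457 - 631) - √1211261 = -217088 - √1211261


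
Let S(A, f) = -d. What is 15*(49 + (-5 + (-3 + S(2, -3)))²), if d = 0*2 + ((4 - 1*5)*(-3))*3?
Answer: 5070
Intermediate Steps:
d = 9 (d = 0 + ((4 - 5)*(-3))*3 = 0 - 1*(-3)*3 = 0 + 3*3 = 0 + 9 = 9)
S(A, f) = -9 (S(A, f) = -1*9 = -9)
15*(49 + (-5 + (-3 + S(2, -3)))²) = 15*(49 + (-5 + (-3 - 9))²) = 15*(49 + (-5 - 12)²) = 15*(49 + (-17)²) = 15*(49 + 289) = 15*338 = 5070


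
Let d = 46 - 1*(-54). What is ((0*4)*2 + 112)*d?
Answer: 11200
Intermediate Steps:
d = 100 (d = 46 + 54 = 100)
((0*4)*2 + 112)*d = ((0*4)*2 + 112)*100 = (0*2 + 112)*100 = (0 + 112)*100 = 112*100 = 11200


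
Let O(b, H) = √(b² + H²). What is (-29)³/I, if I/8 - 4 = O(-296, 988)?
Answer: 24389/2127488 - 24389*√66485/2127488 ≈ -2.9444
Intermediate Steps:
O(b, H) = √(H² + b²)
I = 32 + 32*√66485 (I = 32 + 8*√(988² + (-296)²) = 32 + 8*√(976144 + 87616) = 32 + 8*√1063760 = 32 + 8*(4*√66485) = 32 + 32*√66485 ≈ 8283.1)
(-29)³/I = (-29)³/(32 + 32*√66485) = -24389/(32 + 32*√66485)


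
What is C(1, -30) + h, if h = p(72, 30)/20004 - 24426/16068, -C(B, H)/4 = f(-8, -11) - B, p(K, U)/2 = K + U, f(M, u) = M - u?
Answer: -42454639/4464226 ≈ -9.5100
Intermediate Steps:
p(K, U) = 2*K + 2*U (p(K, U) = 2*(K + U) = 2*K + 2*U)
C(B, H) = -12 + 4*B (C(B, H) = -4*((-8 - 1*(-11)) - B) = -4*((-8 + 11) - B) = -4*(3 - B) = -12 + 4*B)
h = -6740831/4464226 (h = (2*72 + 2*30)/20004 - 24426/16068 = (144 + 60)*(1/20004) - 24426*1/16068 = 204*(1/20004) - 4071/2678 = 17/1667 - 4071/2678 = -6740831/4464226 ≈ -1.5100)
C(1, -30) + h = (-12 + 4*1) - 6740831/4464226 = (-12 + 4) - 6740831/4464226 = -8 - 6740831/4464226 = -42454639/4464226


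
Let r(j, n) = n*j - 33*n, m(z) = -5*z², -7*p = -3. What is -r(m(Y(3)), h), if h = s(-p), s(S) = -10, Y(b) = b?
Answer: -780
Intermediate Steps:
p = 3/7 (p = -⅐*(-3) = 3/7 ≈ 0.42857)
h = -10
r(j, n) = -33*n + j*n (r(j, n) = j*n - 33*n = -33*n + j*n)
-r(m(Y(3)), h) = -(-10)*(-33 - 5*3²) = -(-10)*(-33 - 5*9) = -(-10)*(-33 - 45) = -(-10)*(-78) = -1*780 = -780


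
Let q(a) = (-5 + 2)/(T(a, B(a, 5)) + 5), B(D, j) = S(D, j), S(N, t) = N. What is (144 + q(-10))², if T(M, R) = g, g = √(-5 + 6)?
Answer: 82369/4 ≈ 20592.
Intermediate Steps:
B(D, j) = D
g = 1 (g = √1 = 1)
T(M, R) = 1
q(a) = -½ (q(a) = (-5 + 2)/(1 + 5) = -3/6 = -3*⅙ = -½)
(144 + q(-10))² = (144 - ½)² = (287/2)² = 82369/4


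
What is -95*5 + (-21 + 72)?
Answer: -424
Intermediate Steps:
-95*5 + (-21 + 72) = -475 + 51 = -424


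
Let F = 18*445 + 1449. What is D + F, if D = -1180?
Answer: 8279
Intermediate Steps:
F = 9459 (F = 8010 + 1449 = 9459)
D + F = -1180 + 9459 = 8279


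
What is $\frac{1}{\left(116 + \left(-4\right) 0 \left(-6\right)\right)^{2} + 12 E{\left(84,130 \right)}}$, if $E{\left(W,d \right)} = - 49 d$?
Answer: $- \frac{1}{62984} \approx -1.5877 \cdot 10^{-5}$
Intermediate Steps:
$\frac{1}{\left(116 + \left(-4\right) 0 \left(-6\right)\right)^{2} + 12 E{\left(84,130 \right)}} = \frac{1}{\left(116 + \left(-4\right) 0 \left(-6\right)\right)^{2} + 12 \left(\left(-49\right) 130\right)} = \frac{1}{\left(116 + 0 \left(-6\right)\right)^{2} + 12 \left(-6370\right)} = \frac{1}{\left(116 + 0\right)^{2} - 76440} = \frac{1}{116^{2} - 76440} = \frac{1}{13456 - 76440} = \frac{1}{-62984} = - \frac{1}{62984}$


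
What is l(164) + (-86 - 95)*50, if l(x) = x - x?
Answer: -9050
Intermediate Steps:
l(x) = 0
l(164) + (-86 - 95)*50 = 0 + (-86 - 95)*50 = 0 - 181*50 = 0 - 9050 = -9050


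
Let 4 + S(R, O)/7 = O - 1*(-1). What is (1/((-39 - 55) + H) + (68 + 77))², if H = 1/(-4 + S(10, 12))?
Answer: 646361329156/30747025 ≈ 21022.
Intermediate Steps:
S(R, O) = -21 + 7*O (S(R, O) = -28 + 7*(O - 1*(-1)) = -28 + 7*(O + 1) = -28 + 7*(1 + O) = -28 + (7 + 7*O) = -21 + 7*O)
H = 1/59 (H = 1/(-4 + (-21 + 7*12)) = 1/(-4 + (-21 + 84)) = 1/(-4 + 63) = 1/59 ≈ 0.016949)
(1/((-39 - 55) + H) + (68 + 77))² = (1/((-39 - 55) + 1/59) + (68 + 77))² = (1/(-94 + 1/59) + 145)² = (1/(-5545/59) + 145)² = (-59/5545 + 145)² = (803966/5545)² = 646361329156/30747025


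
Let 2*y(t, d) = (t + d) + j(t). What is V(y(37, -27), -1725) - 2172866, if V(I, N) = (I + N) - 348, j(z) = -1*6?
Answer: -2174937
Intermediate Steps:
j(z) = -6
y(t, d) = -3 + d/2 + t/2 (y(t, d) = ((t + d) - 6)/2 = ((d + t) - 6)/2 = (-6 + d + t)/2 = -3 + d/2 + t/2)
V(I, N) = -348 + I + N
V(y(37, -27), -1725) - 2172866 = (-348 + (-3 + (1/2)*(-27) + (1/2)*37) - 1725) - 2172866 = (-348 + (-3 - 27/2 + 37/2) - 1725) - 2172866 = (-348 + 2 - 1725) - 2172866 = -2071 - 2172866 = -2174937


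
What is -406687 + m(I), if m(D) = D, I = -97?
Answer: -406784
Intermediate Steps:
-406687 + m(I) = -406687 - 97 = -406784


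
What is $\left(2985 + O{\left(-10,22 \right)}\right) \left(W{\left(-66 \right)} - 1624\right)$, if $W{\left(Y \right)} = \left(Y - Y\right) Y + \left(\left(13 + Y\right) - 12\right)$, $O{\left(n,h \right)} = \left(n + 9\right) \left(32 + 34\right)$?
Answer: $-4930191$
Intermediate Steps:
$O{\left(n,h \right)} = 594 + 66 n$ ($O{\left(n,h \right)} = \left(9 + n\right) 66 = 594 + 66 n$)
$W{\left(Y \right)} = 1 + Y$ ($W{\left(Y \right)} = 0 Y + \left(1 + Y\right) = 0 + \left(1 + Y\right) = 1 + Y$)
$\left(2985 + O{\left(-10,22 \right)}\right) \left(W{\left(-66 \right)} - 1624\right) = \left(2985 + \left(594 + 66 \left(-10\right)\right)\right) \left(\left(1 - 66\right) - 1624\right) = \left(2985 + \left(594 - 660\right)\right) \left(-65 - 1624\right) = \left(2985 - 66\right) \left(-1689\right) = 2919 \left(-1689\right) = -4930191$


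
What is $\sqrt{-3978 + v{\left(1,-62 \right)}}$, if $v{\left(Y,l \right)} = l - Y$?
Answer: $3 i \sqrt{449} \approx 63.569 i$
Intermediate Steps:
$\sqrt{-3978 + v{\left(1,-62 \right)}} = \sqrt{-3978 - 63} = \sqrt{-4041} = 3 i \sqrt{449}$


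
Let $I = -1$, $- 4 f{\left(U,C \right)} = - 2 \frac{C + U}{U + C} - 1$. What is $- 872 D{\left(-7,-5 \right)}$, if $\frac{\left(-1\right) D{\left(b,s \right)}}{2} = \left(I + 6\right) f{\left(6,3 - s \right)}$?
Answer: $6540$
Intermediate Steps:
$f{\left(U,C \right)} = \frac{3}{4}$ ($f{\left(U,C \right)} = - \frac{- 2 \frac{C + U}{U + C} - 1}{4} = - \frac{- 2 \frac{C + U}{C + U} - 1}{4} = - \frac{\left(-2\right) 1 - 1}{4} = - \frac{-2 - 1}{4} = \left(- \frac{1}{4}\right) \left(-3\right) = \frac{3}{4}$)
$D{\left(b,s \right)} = - \frac{15}{2}$ ($D{\left(b,s \right)} = - 2 \left(-1 + 6\right) \frac{3}{4} = - 2 \cdot 5 \cdot \frac{3}{4} = \left(-2\right) \frac{15}{4} = - \frac{15}{2}$)
$- 872 D{\left(-7,-5 \right)} = \left(-872\right) \left(- \frac{15}{2}\right) = 6540$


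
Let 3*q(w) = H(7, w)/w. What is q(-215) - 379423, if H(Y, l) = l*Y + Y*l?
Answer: -1138255/3 ≈ -3.7942e+5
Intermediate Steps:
H(Y, l) = 2*Y*l (H(Y, l) = Y*l + Y*l = 2*Y*l)
q(w) = 14/3 (q(w) = ((2*7*w)/w)/3 = ((14*w)/w)/3 = (⅓)*14 = 14/3)
q(-215) - 379423 = 14/3 - 379423 = -1138255/3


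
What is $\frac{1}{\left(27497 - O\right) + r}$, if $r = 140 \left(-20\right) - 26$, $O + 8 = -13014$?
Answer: $\frac{1}{37693} \approx 2.653 \cdot 10^{-5}$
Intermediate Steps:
$O = -13022$ ($O = -8 - 13014 = -13022$)
$r = -2826$ ($r = -2800 - 26 = -2826$)
$\frac{1}{\left(27497 - O\right) + r} = \frac{1}{\left(27497 - -13022\right) - 2826} = \frac{1}{\left(27497 + 13022\right) - 2826} = \frac{1}{40519 - 2826} = \frac{1}{37693}$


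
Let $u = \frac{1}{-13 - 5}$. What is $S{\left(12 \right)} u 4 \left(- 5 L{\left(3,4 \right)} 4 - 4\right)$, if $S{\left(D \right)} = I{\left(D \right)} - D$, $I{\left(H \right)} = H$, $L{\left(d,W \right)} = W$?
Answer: $0$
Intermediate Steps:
$u = - \frac{1}{18}$ ($u = \frac{1}{-18} = - \frac{1}{18} \approx -0.055556$)
$S{\left(D \right)} = 0$ ($S{\left(D \right)} = D - D = 0$)
$S{\left(12 \right)} u 4 \left(- 5 L{\left(3,4 \right)} 4 - 4\right) = 0 \left(- \frac{1}{18}\right) 4 \left(- 5 \cdot 4 \cdot 4 - 4\right) = 0 \left(- \frac{2 \left(\left(-5\right) 16 - 4\right)}{9}\right) = 0 \left(- \frac{2 \left(-80 - 4\right)}{9}\right) = 0 \left(\left(- \frac{2}{9}\right) \left(-84\right)\right) = 0 \cdot \frac{56}{3} = 0$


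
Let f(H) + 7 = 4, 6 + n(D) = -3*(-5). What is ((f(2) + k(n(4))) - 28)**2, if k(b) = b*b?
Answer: 2500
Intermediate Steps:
n(D) = 9 (n(D) = -6 - 3*(-5) = -6 + 15 = 9)
f(H) = -3 (f(H) = -7 + 4 = -3)
k(b) = b**2
((f(2) + k(n(4))) - 28)**2 = ((-3 + 9**2) - 28)**2 = ((-3 + 81) - 28)**2 = (78 - 28)**2 = 50**2 = 2500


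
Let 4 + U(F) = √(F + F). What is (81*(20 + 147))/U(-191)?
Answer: -27054/199 - 13527*I*√382/398 ≈ -135.95 - 664.28*I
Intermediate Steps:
U(F) = -4 + √2*√F (U(F) = -4 + √(F + F) = -4 + √(2*F) = -4 + √2*√F)
(81*(20 + 147))/U(-191) = (81*(20 + 147))/(-4 + √2*√(-191)) = (81*167)/(-4 + √2*(I*√191)) = 13527/(-4 + I*√382)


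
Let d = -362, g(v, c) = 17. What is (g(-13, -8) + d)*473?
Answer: -163185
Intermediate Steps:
(g(-13, -8) + d)*473 = (17 - 362)*473 = -345*473 = -163185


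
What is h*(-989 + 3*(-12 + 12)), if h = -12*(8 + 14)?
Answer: 261096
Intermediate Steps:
h = -264 (h = -12*22 = -264)
h*(-989 + 3*(-12 + 12)) = -264*(-989 + 3*(-12 + 12)) = -264*(-989 + 3*0) = -264*(-989 + 0) = -264*(-989) = 261096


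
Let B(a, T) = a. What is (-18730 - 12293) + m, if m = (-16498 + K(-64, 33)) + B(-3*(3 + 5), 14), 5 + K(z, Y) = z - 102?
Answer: -47716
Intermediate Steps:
K(z, Y) = -107 + z (K(z, Y) = -5 + (z - 102) = -5 + (-102 + z) = -107 + z)
m = -16693 (m = (-16498 + (-107 - 64)) - 3*(3 + 5) = (-16498 - 171) - 3*8 = -16669 - 24 = -16693)
(-18730 - 12293) + m = (-18730 - 12293) - 16693 = -31023 - 16693 = -47716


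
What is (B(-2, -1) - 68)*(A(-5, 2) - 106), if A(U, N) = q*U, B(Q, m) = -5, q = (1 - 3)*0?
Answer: 7738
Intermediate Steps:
q = 0 (q = -2*0 = 0)
A(U, N) = 0 (A(U, N) = 0*U = 0)
(B(-2, -1) - 68)*(A(-5, 2) - 106) = (-5 - 68)*(0 - 106) = -73*(-106) = 7738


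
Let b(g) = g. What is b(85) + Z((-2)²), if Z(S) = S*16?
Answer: 149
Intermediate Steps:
Z(S) = 16*S
b(85) + Z((-2)²) = 85 + 16*(-2)² = 85 + 16*4 = 85 + 64 = 149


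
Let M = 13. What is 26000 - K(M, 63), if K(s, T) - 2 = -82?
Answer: 26080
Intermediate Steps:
K(s, T) = -80 (K(s, T) = 2 - 82 = -80)
26000 - K(M, 63) = 26000 - 1*(-80) = 26000 + 80 = 26080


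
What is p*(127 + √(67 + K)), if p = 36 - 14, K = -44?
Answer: 2794 + 22*√23 ≈ 2899.5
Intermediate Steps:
p = 22
p*(127 + √(67 + K)) = 22*(127 + √(67 - 44)) = 22*(127 + √23) = 2794 + 22*√23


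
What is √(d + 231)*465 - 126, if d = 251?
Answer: -126 + 465*√482 ≈ 10083.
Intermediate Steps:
√(d + 231)*465 - 126 = √(251 + 231)*465 - 126 = √482*465 - 126 = 465*√482 - 126 = -126 + 465*√482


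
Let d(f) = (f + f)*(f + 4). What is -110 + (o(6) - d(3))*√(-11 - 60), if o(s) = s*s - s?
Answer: -110 - 12*I*√71 ≈ -110.0 - 101.11*I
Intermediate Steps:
d(f) = 2*f*(4 + f) (d(f) = (2*f)*(4 + f) = 2*f*(4 + f))
o(s) = s² - s
-110 + (o(6) - d(3))*√(-11 - 60) = -110 + (6*(-1 + 6) - 2*3*(4 + 3))*√(-11 - 60) = -110 + (6*5 - 2*3*7)*√(-71) = -110 + (30 - 1*42)*(I*√71) = -110 + (30 - 42)*(I*√71) = -110 - 12*I*√71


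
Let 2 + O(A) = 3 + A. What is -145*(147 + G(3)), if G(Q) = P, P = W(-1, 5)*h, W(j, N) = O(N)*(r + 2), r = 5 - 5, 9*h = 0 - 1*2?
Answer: -62785/3 ≈ -20928.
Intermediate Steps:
O(A) = 1 + A (O(A) = -2 + (3 + A) = 1 + A)
h = -2/9 (h = (0 - 1*2)/9 = (0 - 2)/9 = (⅑)*(-2) = -2/9 ≈ -0.22222)
r = 0
W(j, N) = 2 + 2*N (W(j, N) = (1 + N)*(0 + 2) = (1 + N)*2 = 2 + 2*N)
P = -8/3 (P = (2 + 2*5)*(-2/9) = (2 + 10)*(-2/9) = 12*(-2/9) = -8/3 ≈ -2.6667)
G(Q) = -8/3
-145*(147 + G(3)) = -145*(147 - 8/3) = -145*433/3 = -62785/3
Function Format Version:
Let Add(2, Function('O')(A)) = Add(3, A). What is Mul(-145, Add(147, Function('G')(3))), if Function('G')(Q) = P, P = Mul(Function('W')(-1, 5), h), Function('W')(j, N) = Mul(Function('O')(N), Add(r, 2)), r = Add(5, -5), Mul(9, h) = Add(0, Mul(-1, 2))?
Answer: Rational(-62785, 3) ≈ -20928.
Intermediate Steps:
Function('O')(A) = Add(1, A) (Function('O')(A) = Add(-2, Add(3, A)) = Add(1, A))
h = Rational(-2, 9) (h = Mul(Rational(1, 9), Add(0, Mul(-1, 2))) = Mul(Rational(1, 9), Add(0, -2)) = Mul(Rational(1, 9), -2) = Rational(-2, 9) ≈ -0.22222)
r = 0
Function('W')(j, N) = Add(2, Mul(2, N)) (Function('W')(j, N) = Mul(Add(1, N), Add(0, 2)) = Mul(Add(1, N), 2) = Add(2, Mul(2, N)))
P = Rational(-8, 3) (P = Mul(Add(2, Mul(2, 5)), Rational(-2, 9)) = Mul(Add(2, 10), Rational(-2, 9)) = Mul(12, Rational(-2, 9)) = Rational(-8, 3) ≈ -2.6667)
Function('G')(Q) = Rational(-8, 3)
Mul(-145, Add(147, Function('G')(3))) = Mul(-145, Add(147, Rational(-8, 3))) = Mul(-145, Rational(433, 3)) = Rational(-62785, 3)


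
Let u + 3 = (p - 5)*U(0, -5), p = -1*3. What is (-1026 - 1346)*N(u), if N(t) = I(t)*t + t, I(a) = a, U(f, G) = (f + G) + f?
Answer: -3335032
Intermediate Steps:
U(f, G) = G + 2*f (U(f, G) = (G + f) + f = G + 2*f)
p = -3
u = 37 (u = -3 + (-3 - 5)*(-5 + 2*0) = -3 - 8*(-5 + 0) = -3 - 8*(-5) = -3 + 40 = 37)
N(t) = t + t² (N(t) = t*t + t = t² + t = t + t²)
(-1026 - 1346)*N(u) = (-1026 - 1346)*(37*(1 + 37)) = -87764*38 = -2372*1406 = -3335032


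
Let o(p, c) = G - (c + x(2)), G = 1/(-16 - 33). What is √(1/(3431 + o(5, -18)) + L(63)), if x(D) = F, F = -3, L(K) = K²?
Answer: 14*√579366871369/169147 ≈ 63.000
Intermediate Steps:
x(D) = -3
G = -1/49 (G = 1/(-49) = -1/49 ≈ -0.020408)
o(p, c) = 146/49 - c (o(p, c) = -1/49 - (c - 3) = -1/49 - (-3 + c) = -1/49 + (3 - c) = 146/49 - c)
√(1/(3431 + o(5, -18)) + L(63)) = √(1/(3431 + (146/49 - 1*(-18))) + 63²) = √(1/(3431 + (146/49 + 18)) + 3969) = √(1/(3431 + 1028/49) + 3969) = √(1/(169147/49) + 3969) = √(49/169147 + 3969) = √(671344492/169147) = 14*√579366871369/169147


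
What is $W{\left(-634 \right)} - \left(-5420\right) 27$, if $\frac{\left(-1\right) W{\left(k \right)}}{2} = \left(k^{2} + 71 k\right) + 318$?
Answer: $-568180$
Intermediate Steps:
$W{\left(k \right)} = -636 - 142 k - 2 k^{2}$ ($W{\left(k \right)} = - 2 \left(\left(k^{2} + 71 k\right) + 318\right) = - 2 \left(318 + k^{2} + 71 k\right) = -636 - 142 k - 2 k^{2}$)
$W{\left(-634 \right)} - \left(-5420\right) 27 = \left(-636 - -90028 - 2 \left(-634\right)^{2}\right) - \left(-5420\right) 27 = \left(-636 + 90028 - 803912\right) - -146340 = \left(-636 + 90028 - 803912\right) + 146340 = -714520 + 146340 = -568180$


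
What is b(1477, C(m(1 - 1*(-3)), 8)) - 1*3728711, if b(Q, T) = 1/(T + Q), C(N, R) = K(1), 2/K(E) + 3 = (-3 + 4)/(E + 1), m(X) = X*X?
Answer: -27521615886/7381 ≈ -3.7287e+6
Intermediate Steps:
m(X) = X**2
K(E) = 2/(-3 + 1/(1 + E)) (K(E) = 2/(-3 + (-3 + 4)/(E + 1)) = 2/(-3 + 1/(1 + E)))
C(N, R) = -4/5 (C(N, R) = 2*(-1 - 1*1)/(2 + 3*1) = 2*(-1 - 1)/(2 + 3) = 2*(-2)/5 = 2*(1/5)*(-2) = -4/5)
b(Q, T) = 1/(Q + T)
b(1477, C(m(1 - 1*(-3)), 8)) - 1*3728711 = 1/(1477 - 4/5) - 1*3728711 = 1/(7381/5) - 3728711 = 5/7381 - 3728711 = -27521615886/7381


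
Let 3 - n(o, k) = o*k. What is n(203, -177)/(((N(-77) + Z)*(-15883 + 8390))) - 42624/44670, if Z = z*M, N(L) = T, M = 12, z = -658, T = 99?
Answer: -1223507086/1283063855 ≈ -0.95358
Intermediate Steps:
n(o, k) = 3 - k*o (n(o, k) = 3 - o*k = 3 - k*o)
N(L) = 99
Z = -7896 (Z = -658*12 = -7896)
n(203, -177)/(((N(-77) + Z)*(-15883 + 8390))) - 42624/44670 = (3 - 1*(-177)*203)/(((99 - 7896)*(-15883 + 8390))) - 42624/44670 = (3 + 35931)/((-7797*(-7493))) - 42624*1/44670 = 35934/58422921 - 7104/7445 = 35934*(1/58422921) - 7104/7445 = 106/172339 - 7104/7445 = -1223507086/1283063855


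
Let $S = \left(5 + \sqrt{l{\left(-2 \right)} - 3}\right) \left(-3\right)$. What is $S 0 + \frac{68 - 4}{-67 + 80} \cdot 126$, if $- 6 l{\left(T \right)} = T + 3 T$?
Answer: $\frac{8064}{13} \approx 620.31$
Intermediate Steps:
$l{\left(T \right)} = - \frac{2 T}{3}$ ($l{\left(T \right)} = - \frac{T + 3 T}{6} = - \frac{4 T}{6} = - \frac{2 T}{3}$)
$S = -15 - i \sqrt{15}$ ($S = \left(5 + \sqrt{\left(- \frac{2}{3}\right) \left(-2\right) - 3}\right) \left(-3\right) = \left(5 + \sqrt{\frac{4}{3} - 3}\right) \left(-3\right) = \left(5 + \sqrt{- \frac{5}{3}}\right) \left(-3\right) = \left(5 + \frac{i \sqrt{15}}{3}\right) \left(-3\right) = -15 - i \sqrt{15} \approx -15.0 - 3.873 i$)
$S 0 + \frac{68 - 4}{-67 + 80} \cdot 126 = \left(-15 - i \sqrt{15}\right) 0 + \frac{68 - 4}{-67 + 80} \cdot 126 = 0 + \frac{64}{13} \cdot 126 = 0 + \frac{8064}{13} = \frac{8064}{13}$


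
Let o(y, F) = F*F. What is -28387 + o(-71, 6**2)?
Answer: -27091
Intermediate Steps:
o(y, F) = F**2
-28387 + o(-71, 6**2) = -28387 + (6**2)**2 = -28387 + 36**2 = -28387 + 1296 = -27091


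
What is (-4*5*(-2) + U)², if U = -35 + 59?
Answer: 4096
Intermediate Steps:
U = 24
(-4*5*(-2) + U)² = (-4*5*(-2) + 24)² = (-20*(-2) + 24)² = (40 + 24)² = 64² = 4096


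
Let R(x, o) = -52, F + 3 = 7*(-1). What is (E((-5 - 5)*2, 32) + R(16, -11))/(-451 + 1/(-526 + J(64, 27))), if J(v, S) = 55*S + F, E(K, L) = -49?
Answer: 95849/427998 ≈ 0.22395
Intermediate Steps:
F = -10 (F = -3 + 7*(-1) = -3 - 7 = -10)
J(v, S) = -10 + 55*S (J(v, S) = 55*S - 10 = -10 + 55*S)
(E((-5 - 5)*2, 32) + R(16, -11))/(-451 + 1/(-526 + J(64, 27))) = (-49 - 52)/(-451 + 1/(-526 + (-10 + 55*27))) = -101/(-451 + 1/(-526 + (-10 + 1485))) = -101/(-451 + 1/(-526 + 1475)) = -101/(-451 + 1/949) = -101/(-427998/949) = -101*(-949/427998) = 95849/427998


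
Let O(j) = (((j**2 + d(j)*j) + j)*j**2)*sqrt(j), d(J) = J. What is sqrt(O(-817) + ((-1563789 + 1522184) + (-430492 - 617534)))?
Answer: sqrt(-1089631 + 890537791729*I*sqrt(817)) ≈ 3.5675e+6 + 3.5675e+6*I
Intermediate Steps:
O(j) = j**(5/2)*(j + 2*j**2) (O(j) = (((j**2 + j*j) + j)*j**2)*sqrt(j) = (((j**2 + j**2) + j)*j**2)*sqrt(j) = ((2*j**2 + j)*j**2)*sqrt(j) = ((j + 2*j**2)*j**2)*sqrt(j) = (j**2*(j + 2*j**2))*sqrt(j) = j**(5/2)*(j + 2*j**2))
sqrt(O(-817) + ((-1563789 + 1522184) + (-430492 - 617534))) = sqrt((-817)**(7/2)*(1 + 2*(-817)) + ((-1563789 + 1522184) + (-430492 - 617534))) = sqrt((-545338513*I*sqrt(817))*(1 - 1634) + (-41605 - 1048026)) = sqrt(-545338513*I*sqrt(817)*(-1633) - 1089631) = sqrt(890537791729*I*sqrt(817) - 1089631) = sqrt(-1089631 + 890537791729*I*sqrt(817))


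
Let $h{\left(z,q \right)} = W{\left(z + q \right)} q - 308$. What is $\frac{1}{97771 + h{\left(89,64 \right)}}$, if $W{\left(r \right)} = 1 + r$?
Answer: $\frac{1}{107319} \approx 9.318 \cdot 10^{-6}$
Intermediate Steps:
$h{\left(z,q \right)} = -308 + q \left(1 + q + z\right)$ ($h{\left(z,q \right)} = \left(1 + \left(z + q\right)\right) q - 308 = \left(1 + \left(q + z\right)\right) q - 308 = \left(1 + q + z\right) q - 308 = q \left(1 + q + z\right) - 308 = -308 + q \left(1 + q + z\right)$)
$\frac{1}{97771 + h{\left(89,64 \right)}} = \frac{1}{97771 - \left(308 - 64 \left(1 + 64 + 89\right)\right)} = \frac{1}{97771 + \left(-308 + 64 \cdot 154\right)} = \frac{1}{97771 + \left(-308 + 9856\right)} = \frac{1}{97771 + 9548} = \frac{1}{107319}$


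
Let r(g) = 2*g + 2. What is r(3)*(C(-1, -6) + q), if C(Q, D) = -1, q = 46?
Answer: 360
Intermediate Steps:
r(g) = 2 + 2*g
r(3)*(C(-1, -6) + q) = (2 + 2*3)*(-1 + 46) = (2 + 6)*45 = 8*45 = 360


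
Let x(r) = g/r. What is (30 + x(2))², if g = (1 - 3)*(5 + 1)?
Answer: 576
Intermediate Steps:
g = -12 (g = -2*6 = -12)
x(r) = -12/r
(30 + x(2))² = (30 - 12/2)² = (30 - 12*½)² = (30 - 6)² = 24² = 576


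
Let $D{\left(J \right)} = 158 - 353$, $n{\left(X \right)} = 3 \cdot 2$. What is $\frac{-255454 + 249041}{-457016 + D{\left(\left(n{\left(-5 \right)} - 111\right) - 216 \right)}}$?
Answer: $\frac{6413}{457211} \approx 0.014026$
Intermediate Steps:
$n{\left(X \right)} = 6$
$D{\left(J \right)} = -195$
$\frac{-255454 + 249041}{-457016 + D{\left(\left(n{\left(-5 \right)} - 111\right) - 216 \right)}} = \frac{-255454 + 249041}{-457016 - 195} = - \frac{6413}{-457211} = \left(-6413\right) \left(- \frac{1}{457211}\right) = \frac{6413}{457211}$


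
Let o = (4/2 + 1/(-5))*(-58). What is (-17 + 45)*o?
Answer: -14616/5 ≈ -2923.2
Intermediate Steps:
o = -522/5 (o = (4*(½) + 1*(-⅕))*(-58) = (2 - ⅕)*(-58) = (9/5)*(-58) = -522/5 ≈ -104.40)
(-17 + 45)*o = (-17 + 45)*(-522/5) = 28*(-522/5) = -14616/5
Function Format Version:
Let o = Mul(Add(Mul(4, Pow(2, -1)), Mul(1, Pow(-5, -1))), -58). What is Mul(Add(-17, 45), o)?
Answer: Rational(-14616, 5) ≈ -2923.2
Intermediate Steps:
o = Rational(-522, 5) (o = Mul(Add(Mul(4, Rational(1, 2)), Mul(1, Rational(-1, 5))), -58) = Mul(Add(2, Rational(-1, 5)), -58) = Mul(Rational(9, 5), -58) = Rational(-522, 5) ≈ -104.40)
Mul(Add(-17, 45), o) = Mul(Add(-17, 45), Rational(-522, 5)) = Mul(28, Rational(-522, 5)) = Rational(-14616, 5)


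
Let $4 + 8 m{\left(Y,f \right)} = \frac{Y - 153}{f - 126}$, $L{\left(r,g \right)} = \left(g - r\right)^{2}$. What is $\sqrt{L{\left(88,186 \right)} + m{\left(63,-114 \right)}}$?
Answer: $\frac{\sqrt{614627}}{8} \approx 97.998$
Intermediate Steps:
$m{\left(Y,f \right)} = - \frac{1}{2} + \frac{-153 + Y}{8 \left(-126 + f\right)}$ ($m{\left(Y,f \right)} = - \frac{1}{2} + \frac{\left(Y - 153\right) \frac{1}{f - 126}}{8} = - \frac{1}{2} + \frac{\left(-153 + Y\right) \frac{1}{-126 + f}}{8} = - \frac{1}{2} + \frac{\frac{1}{-126 + f} \left(-153 + Y\right)}{8} = - \frac{1}{2} + \frac{-153 + Y}{8 \left(-126 + f\right)}$)
$\sqrt{L{\left(88,186 \right)} + m{\left(63,-114 \right)}} = \sqrt{\left(186 - 88\right)^{2} + \frac{351 + 63 - -456}{8 \left(-126 - 114\right)}} = \sqrt{\left(186 - 88\right)^{2} + \frac{351 + 63 + 456}{8 \left(-240\right)}} = \sqrt{98^{2} + \frac{1}{8} \left(- \frac{1}{240}\right) 870} = \sqrt{9604 - \frac{29}{64}} = \sqrt{\frac{614627}{64}} = \frac{\sqrt{614627}}{8}$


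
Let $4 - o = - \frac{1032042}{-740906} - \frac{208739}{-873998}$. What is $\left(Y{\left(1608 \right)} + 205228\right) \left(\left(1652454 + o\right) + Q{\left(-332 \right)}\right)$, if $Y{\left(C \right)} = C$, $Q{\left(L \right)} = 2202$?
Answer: $\frac{55404881417186422742670}{161887590547} \approx 3.4224 \cdot 10^{11}$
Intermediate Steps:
$o = \frac{766771413651}{323775181094}$ ($o = 4 - \left(- \frac{1032042}{-740906} - \frac{208739}{-873998}\right) = 4 - \left(\left(-1032042\right) \left(- \frac{1}{740906}\right) - - \frac{208739}{873998}\right) = 4 - \left(\frac{516021}{370453} + \frac{208739}{873998}\right) = 4 - \frac{528329310725}{323775181094} = \frac{766771413651}{323775181094} \approx 2.3682$)
$\left(Y{\left(1608 \right)} + 205228\right) \left(\left(1652454 + o\right) + Q{\left(-332 \right)}\right) = \left(1608 + 205228\right) \left(\left(1652454 + \frac{766771413651}{323775181094}\right) + 2202\right) = 206836 \left(\frac{535024359870918327}{323775181094} + 2202\right) = 206836 \cdot \frac{535737312819687315}{323775181094} = \frac{55404881417186422742670}{161887590547}$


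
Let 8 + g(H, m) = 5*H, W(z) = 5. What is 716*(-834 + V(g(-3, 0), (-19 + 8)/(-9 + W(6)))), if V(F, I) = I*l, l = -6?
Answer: -608958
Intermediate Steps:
g(H, m) = -8 + 5*H
V(F, I) = -6*I (V(F, I) = I*(-6) = -6*I)
716*(-834 + V(g(-3, 0), (-19 + 8)/(-9 + W(6)))) = 716*(-834 - 6*(-19 + 8)/(-9 + 5)) = 716*(-834 - (-66)/(-4)) = 716*(-834 - (-66)*(-1)/4) = 716*(-834 - 6*11/4) = 716*(-834 - 33/2) = 716*(-1701/2) = -608958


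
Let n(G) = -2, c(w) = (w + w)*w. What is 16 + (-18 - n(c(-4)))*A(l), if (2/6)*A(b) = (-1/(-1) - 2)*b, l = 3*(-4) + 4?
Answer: -368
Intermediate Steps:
c(w) = 2*w² (c(w) = (2*w)*w = 2*w²)
l = -8 (l = -12 + 4 = -8)
A(b) = -3*b (A(b) = 3*((-1/(-1) - 2)*b) = 3*((-1*(-1) - 2)*b) = 3*((1 - 2)*b) = 3*(-b) = -3*b)
16 + (-18 - n(c(-4)))*A(l) = 16 + (-18 - 1*(-2))*(-3*(-8)) = 16 + (-18 + 2)*24 = 16 - 16*24 = 16 - 384 = -368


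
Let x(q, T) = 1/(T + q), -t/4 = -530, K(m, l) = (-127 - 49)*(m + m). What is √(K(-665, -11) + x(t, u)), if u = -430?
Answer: √3955952010/130 ≈ 483.82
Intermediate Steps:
K(m, l) = -352*m
t = 2120 (t = -4*(-530) = 2120)
√(K(-665, -11) + x(t, u)) = √(-352*(-665) + 1/(-430 + 2120)) = √(234080 + 1/1690) = √(395595201/1690) = √3955952010/130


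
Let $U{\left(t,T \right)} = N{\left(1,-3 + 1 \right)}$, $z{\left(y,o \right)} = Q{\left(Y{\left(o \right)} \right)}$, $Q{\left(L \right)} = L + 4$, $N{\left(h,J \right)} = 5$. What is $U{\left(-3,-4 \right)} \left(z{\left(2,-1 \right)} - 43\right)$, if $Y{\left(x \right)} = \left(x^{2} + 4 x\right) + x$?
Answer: $-215$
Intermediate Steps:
$Y{\left(x \right)} = x^{2} + 5 x$
$Q{\left(L \right)} = 4 + L$
$z{\left(y,o \right)} = 4 + o \left(5 + o\right)$
$U{\left(t,T \right)} = 5$
$U{\left(-3,-4 \right)} \left(z{\left(2,-1 \right)} - 43\right) = 5 \left(\left(4 - \left(5 - 1\right)\right) - 43\right) = 5 \left(\left(4 - 4\right) - 43\right) = 5 \left(0 - 43\right) = 5 \left(-43\right) = -215$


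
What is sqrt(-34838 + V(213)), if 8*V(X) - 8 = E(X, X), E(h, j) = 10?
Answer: I*sqrt(139343)/2 ≈ 186.64*I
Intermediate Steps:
V(X) = 9/4 (V(X) = 1 + (1/8)*10 = 1 + 5/4 = 9/4)
sqrt(-34838 + V(213)) = sqrt(-34838 + 9/4) = sqrt(-139343/4) = I*sqrt(139343)/2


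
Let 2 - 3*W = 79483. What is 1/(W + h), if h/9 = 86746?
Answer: 3/2262661 ≈ 1.3259e-6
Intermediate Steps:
W = -79481/3 (W = ⅔ - ⅓*79483 = ⅔ - 79483/3 = -79481/3 ≈ -26494.)
h = 780714 (h = 9*86746 = 780714)
1/(W + h) = 1/(-79481/3 + 780714) = 1/(2262661/3) = 3/2262661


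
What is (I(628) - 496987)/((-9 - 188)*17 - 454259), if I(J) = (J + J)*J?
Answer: -291781/457608 ≈ -0.63762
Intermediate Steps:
I(J) = 2*J² (I(J) = (2*J)*J = 2*J²)
(I(628) - 496987)/((-9 - 188)*17 - 454259) = (2*628² - 496987)/((-9 - 188)*17 - 454259) = (2*394384 - 496987)/(-197*17 - 454259) = (788768 - 496987)/(-3349 - 454259) = 291781/(-457608) = 291781*(-1/457608) = -291781/457608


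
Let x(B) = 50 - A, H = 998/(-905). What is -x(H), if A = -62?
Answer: -112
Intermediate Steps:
H = -998/905 (H = 998*(-1/905) = -998/905 ≈ -1.1028)
x(B) = 112 (x(B) = 50 - 1*(-62) = 50 + 62 = 112)
-x(H) = -1*112 = -112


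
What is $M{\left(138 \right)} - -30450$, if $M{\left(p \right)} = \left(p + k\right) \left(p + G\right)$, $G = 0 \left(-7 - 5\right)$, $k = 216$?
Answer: $79302$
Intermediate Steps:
$G = 0$ ($G = 0 \left(-12\right) = 0$)
$M{\left(p \right)} = p \left(216 + p\right)$ ($M{\left(p \right)} = \left(p + 216\right) \left(p + 0\right) = \left(216 + p\right) p = p \left(216 + p\right)$)
$M{\left(138 \right)} - -30450 = 138 \left(216 + 138\right) - -30450 = 138 \cdot 354 + 30450 = 48852 + 30450 = 79302$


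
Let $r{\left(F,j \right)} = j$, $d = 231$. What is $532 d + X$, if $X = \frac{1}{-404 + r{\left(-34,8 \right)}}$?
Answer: $\frac{48665231}{396} \approx 1.2289 \cdot 10^{5}$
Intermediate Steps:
$X = - \frac{1}{396}$ ($X = \frac{1}{-404 + 8} = \frac{1}{-396} = - \frac{1}{396} \approx -0.0025253$)
$532 d + X = 532 \cdot 231 - \frac{1}{396} = 122892 - \frac{1}{396} = \frac{48665231}{396}$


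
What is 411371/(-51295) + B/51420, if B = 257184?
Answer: -132674059/43959815 ≈ -3.0181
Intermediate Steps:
411371/(-51295) + B/51420 = 411371/(-51295) + 257184/51420 = 411371*(-1/51295) + 257184*(1/51420) = -411371/51295 + 21432/4285 = -132674059/43959815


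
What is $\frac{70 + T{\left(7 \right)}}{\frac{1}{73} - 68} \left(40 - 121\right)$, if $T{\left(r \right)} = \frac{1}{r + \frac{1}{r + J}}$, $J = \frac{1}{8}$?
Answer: $\frac{168798411}{2019941} \approx 83.566$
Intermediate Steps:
$J = \frac{1}{8} \approx 0.125$
$T{\left(r \right)} = \frac{1}{r + \frac{1}{\frac{1}{8} + r}}$ ($T{\left(r \right)} = \frac{1}{r + \frac{1}{r + \frac{1}{8}}} = \frac{1}{r + \frac{1}{\frac{1}{8} + r}}$)
$\frac{70 + T{\left(7 \right)}}{\frac{1}{73} - 68} \left(40 - 121\right) = \frac{70 + \frac{1 + 8 \cdot 7}{8 + 7 + 8 \cdot 7^{2}}}{\frac{1}{73} - 68} \left(40 - 121\right) = \frac{70 + \frac{1 + 56}{8 + 7 + 8 \cdot 49}}{\frac{1}{73} - 68} \left(-81\right) = \frac{70 + \frac{1}{8 + 7 + 392} \cdot 57}{- \frac{4963}{73}} \left(-81\right) = \left(70 + \frac{1}{407} \cdot 57\right) \left(- \frac{73}{4963}\right) \left(-81\right) = \left(70 + \frac{57}{407}\right) \left(- \frac{73}{4963}\right) \left(-81\right) = \frac{28547}{407} \left(- \frac{73}{4963}\right) \left(-81\right) = \left(- \frac{2083931}{2019941}\right) \left(-81\right) = \frac{168798411}{2019941}$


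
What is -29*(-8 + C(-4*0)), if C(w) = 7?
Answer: 29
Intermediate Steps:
-29*(-8 + C(-4*0)) = -29*(-8 + 7) = -29*(-1) = 29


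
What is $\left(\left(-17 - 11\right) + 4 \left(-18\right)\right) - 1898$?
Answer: $-1998$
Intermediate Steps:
$\left(\left(-17 - 11\right) + 4 \left(-18\right)\right) - 1898 = \left(-28 - 72\right) - 1898 = -100 - 1898 = -1998$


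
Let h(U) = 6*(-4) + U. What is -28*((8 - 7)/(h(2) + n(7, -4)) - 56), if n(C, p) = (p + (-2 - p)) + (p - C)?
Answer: 7844/5 ≈ 1568.8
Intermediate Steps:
n(C, p) = -2 + p - C (n(C, p) = -2 + (p - C) = -2 + p - C)
h(U) = -24 + U
-28*((8 - 7)/(h(2) + n(7, -4)) - 56) = -28*((8 - 7)/((-24 + 2) + (-2 - 4 - 1*7)) - 56) = -28*(1/(-22 + (-2 - 4 - 7)) - 56) = -28*(1/(-22 - 13) - 56) = -28*(1/(-35) - 56) = -28*(1*(-1/35) - 56) = -28*(-1/35 - 56) = -28*(-1961/35) = 7844/5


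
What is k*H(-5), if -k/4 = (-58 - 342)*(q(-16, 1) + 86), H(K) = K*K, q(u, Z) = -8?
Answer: 3120000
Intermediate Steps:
H(K) = K²
k = 124800 (k = -4*(-58 - 342)*(-8 + 86) = -(-1600)*78 = -4*(-31200) = 124800)
k*H(-5) = 124800*(-5)² = 124800*25 = 3120000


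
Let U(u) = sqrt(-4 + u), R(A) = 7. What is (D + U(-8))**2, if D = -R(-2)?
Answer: 37 - 28*I*sqrt(3) ≈ 37.0 - 48.497*I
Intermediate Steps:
D = -7 (D = -1*7 = -7)
(D + U(-8))**2 = (-7 + sqrt(-4 - 8))**2 = (-7 + sqrt(-12))**2 = (-7 + 2*I*sqrt(3))**2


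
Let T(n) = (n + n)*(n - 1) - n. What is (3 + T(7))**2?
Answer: 6400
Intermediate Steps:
T(n) = -n + 2*n*(-1 + n) (T(n) = (2*n)*(-1 + n) - n = 2*n*(-1 + n) - n = -n + 2*n*(-1 + n))
(3 + T(7))**2 = (3 + 7*(-3 + 2*7))**2 = (3 + 7*(-3 + 14))**2 = (3 + 7*11)**2 = (3 + 77)**2 = 80**2 = 6400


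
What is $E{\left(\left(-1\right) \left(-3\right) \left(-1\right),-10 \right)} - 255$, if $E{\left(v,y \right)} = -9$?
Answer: $-264$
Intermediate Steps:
$E{\left(\left(-1\right) \left(-3\right) \left(-1\right),-10 \right)} - 255 = -9 - 255 = -264$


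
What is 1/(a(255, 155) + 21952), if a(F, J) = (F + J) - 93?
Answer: 1/22269 ≈ 4.4905e-5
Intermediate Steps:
a(F, J) = -93 + F + J
1/(a(255, 155) + 21952) = 1/((-93 + 255 + 155) + 21952) = 1/(317 + 21952) = 1/22269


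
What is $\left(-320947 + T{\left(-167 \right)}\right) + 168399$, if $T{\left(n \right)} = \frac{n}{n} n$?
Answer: $-152715$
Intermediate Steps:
$T{\left(n \right)} = n$ ($T{\left(n \right)} = 1 n = n$)
$\left(-320947 + T{\left(-167 \right)}\right) + 168399 = \left(-320947 - 167\right) + 168399 = -321114 + 168399 = -152715$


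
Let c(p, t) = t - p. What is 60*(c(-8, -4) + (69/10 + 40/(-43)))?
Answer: 25722/43 ≈ 598.19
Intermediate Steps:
60*(c(-8, -4) + (69/10 + 40/(-43))) = 60*((-4 - 1*(-8)) + (69/10 + 40/(-43))) = 60*((-4 + 8) + (69*(⅒) + 40*(-1/43))) = 60*(4 + (69/10 - 40/43)) = 60*(4 + 2567/430) = 60*(4287/430) = 25722/43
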